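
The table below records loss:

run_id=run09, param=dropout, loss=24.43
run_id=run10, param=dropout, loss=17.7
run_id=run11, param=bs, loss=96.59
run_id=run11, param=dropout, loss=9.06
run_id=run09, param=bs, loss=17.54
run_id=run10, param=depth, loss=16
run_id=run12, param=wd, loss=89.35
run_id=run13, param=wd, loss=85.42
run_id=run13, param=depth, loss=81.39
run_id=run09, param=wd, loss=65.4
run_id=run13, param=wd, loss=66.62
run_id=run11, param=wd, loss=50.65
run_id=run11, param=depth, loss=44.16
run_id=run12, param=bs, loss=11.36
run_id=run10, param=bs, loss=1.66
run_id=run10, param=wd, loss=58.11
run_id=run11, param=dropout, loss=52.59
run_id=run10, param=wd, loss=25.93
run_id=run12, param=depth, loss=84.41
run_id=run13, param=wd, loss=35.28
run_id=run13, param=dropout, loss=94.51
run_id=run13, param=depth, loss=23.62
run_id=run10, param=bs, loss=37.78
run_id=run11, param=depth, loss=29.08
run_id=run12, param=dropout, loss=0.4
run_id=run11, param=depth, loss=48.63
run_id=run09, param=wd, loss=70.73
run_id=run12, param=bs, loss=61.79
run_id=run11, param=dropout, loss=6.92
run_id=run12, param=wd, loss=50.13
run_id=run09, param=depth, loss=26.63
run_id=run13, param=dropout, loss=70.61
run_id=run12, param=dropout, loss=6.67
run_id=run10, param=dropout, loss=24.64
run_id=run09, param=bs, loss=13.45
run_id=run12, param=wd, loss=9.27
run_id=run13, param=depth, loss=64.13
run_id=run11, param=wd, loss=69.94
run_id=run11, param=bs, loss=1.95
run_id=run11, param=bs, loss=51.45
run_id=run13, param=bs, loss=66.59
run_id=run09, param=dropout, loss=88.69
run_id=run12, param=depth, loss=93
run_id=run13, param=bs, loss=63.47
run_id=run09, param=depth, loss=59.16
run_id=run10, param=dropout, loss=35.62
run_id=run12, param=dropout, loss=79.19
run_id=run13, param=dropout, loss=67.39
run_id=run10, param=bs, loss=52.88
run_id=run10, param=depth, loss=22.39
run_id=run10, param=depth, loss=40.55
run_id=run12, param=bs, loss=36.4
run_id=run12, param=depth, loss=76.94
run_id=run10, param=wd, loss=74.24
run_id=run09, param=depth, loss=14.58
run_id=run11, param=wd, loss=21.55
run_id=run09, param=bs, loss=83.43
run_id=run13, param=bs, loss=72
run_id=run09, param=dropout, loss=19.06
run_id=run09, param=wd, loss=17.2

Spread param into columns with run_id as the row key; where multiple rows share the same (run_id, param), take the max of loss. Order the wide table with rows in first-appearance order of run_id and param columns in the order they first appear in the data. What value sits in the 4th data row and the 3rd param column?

With rows in first-appearance order of run_id, row 4 is run_id=run12. param columns in first-appearance order: dropout, bs, depth, wd; column 3 is depth.
Long rows with run_id=run12, param=depth: max(84.41, 93, 76.94) = 93.

93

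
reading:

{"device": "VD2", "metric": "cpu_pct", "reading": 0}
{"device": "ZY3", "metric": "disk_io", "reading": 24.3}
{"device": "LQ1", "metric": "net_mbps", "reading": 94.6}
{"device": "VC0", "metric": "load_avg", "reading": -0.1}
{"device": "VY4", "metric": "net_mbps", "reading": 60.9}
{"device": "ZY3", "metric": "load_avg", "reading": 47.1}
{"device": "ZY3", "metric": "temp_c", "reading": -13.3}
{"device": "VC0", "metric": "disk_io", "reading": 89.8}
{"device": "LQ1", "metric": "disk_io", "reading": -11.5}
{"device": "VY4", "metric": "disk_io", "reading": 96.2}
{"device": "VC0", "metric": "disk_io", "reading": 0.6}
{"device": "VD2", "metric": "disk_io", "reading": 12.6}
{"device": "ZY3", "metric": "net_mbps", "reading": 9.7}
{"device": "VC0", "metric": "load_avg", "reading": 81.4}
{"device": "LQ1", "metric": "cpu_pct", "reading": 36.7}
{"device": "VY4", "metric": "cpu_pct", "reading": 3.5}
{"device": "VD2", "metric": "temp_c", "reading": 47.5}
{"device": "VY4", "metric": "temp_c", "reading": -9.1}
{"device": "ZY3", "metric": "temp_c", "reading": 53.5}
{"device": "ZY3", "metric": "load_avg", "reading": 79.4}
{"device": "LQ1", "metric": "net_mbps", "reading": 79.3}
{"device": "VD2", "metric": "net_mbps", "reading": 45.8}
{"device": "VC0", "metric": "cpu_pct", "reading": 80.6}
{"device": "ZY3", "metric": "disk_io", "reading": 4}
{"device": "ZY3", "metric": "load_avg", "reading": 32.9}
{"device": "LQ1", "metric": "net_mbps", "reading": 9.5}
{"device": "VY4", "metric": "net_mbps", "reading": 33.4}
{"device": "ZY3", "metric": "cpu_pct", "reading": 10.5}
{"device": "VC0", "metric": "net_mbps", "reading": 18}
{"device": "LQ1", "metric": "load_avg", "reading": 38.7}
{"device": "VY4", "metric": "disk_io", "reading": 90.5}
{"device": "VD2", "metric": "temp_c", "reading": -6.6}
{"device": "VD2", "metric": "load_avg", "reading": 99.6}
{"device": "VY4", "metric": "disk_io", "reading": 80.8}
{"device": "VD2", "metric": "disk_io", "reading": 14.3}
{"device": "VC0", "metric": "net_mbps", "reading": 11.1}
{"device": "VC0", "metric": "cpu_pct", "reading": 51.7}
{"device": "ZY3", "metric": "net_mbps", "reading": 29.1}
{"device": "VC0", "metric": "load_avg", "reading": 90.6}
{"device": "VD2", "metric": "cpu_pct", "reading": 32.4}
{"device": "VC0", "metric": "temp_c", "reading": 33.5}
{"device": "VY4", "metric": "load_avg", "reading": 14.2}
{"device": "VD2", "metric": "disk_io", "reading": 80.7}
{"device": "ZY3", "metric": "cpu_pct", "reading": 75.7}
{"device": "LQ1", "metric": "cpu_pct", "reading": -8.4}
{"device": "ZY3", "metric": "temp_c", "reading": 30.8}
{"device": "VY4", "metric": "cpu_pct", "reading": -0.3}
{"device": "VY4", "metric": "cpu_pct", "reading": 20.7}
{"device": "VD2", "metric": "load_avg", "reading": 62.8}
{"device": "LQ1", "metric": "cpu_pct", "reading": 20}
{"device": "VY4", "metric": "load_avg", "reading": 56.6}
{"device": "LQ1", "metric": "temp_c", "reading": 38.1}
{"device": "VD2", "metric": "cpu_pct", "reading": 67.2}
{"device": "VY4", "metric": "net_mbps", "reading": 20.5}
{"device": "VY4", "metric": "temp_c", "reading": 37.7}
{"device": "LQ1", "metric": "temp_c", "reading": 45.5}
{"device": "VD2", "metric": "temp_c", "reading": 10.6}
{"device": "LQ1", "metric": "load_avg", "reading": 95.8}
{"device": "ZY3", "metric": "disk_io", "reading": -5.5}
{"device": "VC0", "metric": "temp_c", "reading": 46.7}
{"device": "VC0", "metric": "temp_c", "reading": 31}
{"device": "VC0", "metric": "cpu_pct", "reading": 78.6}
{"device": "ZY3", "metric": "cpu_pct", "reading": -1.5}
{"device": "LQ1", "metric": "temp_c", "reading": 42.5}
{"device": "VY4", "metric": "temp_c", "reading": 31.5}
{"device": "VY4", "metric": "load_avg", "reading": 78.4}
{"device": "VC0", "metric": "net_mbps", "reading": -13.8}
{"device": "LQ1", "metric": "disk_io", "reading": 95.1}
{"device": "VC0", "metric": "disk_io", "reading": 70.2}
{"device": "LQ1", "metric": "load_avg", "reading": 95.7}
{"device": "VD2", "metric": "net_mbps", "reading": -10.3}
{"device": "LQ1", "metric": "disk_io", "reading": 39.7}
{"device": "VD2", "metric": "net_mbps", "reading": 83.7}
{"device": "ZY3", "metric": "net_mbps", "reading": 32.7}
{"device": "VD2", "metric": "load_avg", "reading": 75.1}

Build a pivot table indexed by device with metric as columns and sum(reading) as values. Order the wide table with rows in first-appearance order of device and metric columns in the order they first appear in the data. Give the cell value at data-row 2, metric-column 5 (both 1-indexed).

With rows in first-appearance order of device, row 2 is device=ZY3. metric columns in first-appearance order: cpu_pct, disk_io, net_mbps, load_avg, temp_c; column 5 is temp_c.
Long rows with device=ZY3, metric=temp_c: -13.3 + 53.5 + 30.8 = 71.

71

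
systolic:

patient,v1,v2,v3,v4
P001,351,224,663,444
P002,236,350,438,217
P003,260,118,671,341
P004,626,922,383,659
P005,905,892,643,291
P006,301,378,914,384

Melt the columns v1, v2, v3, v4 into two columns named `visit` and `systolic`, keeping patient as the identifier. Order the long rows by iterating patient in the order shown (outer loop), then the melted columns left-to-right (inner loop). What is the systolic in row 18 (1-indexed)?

24 rows total (6 × 4). Row 18: index ⌊(18-1)/4⌋ = 4 into patient → P005; (18-1) mod 4 = 1 into the melted columns → v2.
So row 18 is (P005, v2, 892); systolic = 892.

892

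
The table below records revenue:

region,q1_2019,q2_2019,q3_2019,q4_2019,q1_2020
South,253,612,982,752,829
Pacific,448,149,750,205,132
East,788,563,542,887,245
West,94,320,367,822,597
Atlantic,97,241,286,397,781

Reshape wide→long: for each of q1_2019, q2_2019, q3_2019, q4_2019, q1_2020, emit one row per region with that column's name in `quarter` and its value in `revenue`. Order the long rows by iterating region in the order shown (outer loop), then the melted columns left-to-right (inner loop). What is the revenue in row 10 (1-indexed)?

132

25 rows total (5 × 5). Row 10: index ⌊(10-1)/5⌋ = 1 into region → Pacific; (10-1) mod 5 = 4 into the melted columns → q1_2020.
So row 10 is (Pacific, q1_2020, 132); revenue = 132.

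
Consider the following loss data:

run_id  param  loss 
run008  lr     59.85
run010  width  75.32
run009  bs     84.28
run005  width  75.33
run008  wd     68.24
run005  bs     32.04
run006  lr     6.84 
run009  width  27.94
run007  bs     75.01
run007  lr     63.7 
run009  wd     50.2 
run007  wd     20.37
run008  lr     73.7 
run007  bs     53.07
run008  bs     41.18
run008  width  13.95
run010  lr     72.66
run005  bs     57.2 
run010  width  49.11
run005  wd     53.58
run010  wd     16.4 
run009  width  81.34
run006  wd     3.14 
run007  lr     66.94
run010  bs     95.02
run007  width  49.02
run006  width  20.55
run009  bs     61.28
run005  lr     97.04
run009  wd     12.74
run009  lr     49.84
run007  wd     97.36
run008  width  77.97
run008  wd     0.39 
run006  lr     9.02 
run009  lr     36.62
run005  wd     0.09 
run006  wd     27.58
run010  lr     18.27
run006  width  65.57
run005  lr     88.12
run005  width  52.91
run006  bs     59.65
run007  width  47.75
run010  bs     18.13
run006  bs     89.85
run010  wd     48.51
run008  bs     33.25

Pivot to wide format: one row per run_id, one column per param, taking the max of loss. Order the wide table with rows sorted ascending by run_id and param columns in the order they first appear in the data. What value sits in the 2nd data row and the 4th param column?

With rows sorted ascending by run_id, row 2 is run_id=run006. param columns in first-appearance order: lr, width, bs, wd; column 4 is wd.
Long rows with run_id=run006, param=wd: max(3.14, 27.58) = 27.58.

27.58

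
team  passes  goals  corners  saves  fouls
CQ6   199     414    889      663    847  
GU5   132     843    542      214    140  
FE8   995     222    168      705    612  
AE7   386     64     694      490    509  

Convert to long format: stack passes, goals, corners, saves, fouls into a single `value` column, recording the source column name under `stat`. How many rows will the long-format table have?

4 team values × 5 melted columns = 20 rows.

20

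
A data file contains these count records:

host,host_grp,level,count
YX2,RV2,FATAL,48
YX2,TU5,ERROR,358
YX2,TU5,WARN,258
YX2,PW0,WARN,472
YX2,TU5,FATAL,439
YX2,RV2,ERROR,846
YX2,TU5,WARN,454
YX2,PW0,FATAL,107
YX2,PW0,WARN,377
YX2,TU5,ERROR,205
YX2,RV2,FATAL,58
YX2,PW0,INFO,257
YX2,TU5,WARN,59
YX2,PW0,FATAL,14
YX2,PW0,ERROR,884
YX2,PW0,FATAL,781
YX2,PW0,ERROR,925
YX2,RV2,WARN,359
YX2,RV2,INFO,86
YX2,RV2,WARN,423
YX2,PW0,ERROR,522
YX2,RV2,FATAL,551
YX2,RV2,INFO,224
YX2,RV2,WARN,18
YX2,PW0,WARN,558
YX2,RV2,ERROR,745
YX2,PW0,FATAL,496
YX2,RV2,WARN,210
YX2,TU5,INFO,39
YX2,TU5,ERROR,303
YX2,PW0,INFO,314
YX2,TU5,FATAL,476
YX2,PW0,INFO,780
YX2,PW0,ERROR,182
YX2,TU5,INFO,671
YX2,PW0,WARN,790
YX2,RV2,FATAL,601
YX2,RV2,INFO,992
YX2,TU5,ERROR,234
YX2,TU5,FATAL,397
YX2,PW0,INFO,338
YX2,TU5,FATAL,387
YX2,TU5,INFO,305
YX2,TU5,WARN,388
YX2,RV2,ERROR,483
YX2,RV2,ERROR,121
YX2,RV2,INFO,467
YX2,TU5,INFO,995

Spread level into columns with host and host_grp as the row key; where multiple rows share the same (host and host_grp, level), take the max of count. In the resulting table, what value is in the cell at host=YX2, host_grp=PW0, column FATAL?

781

Rows with host=YX2, host_grp=PW0 and level=FATAL: count values are 107, 14, 781, 496.
max(107, 14, 781, 496) = 781.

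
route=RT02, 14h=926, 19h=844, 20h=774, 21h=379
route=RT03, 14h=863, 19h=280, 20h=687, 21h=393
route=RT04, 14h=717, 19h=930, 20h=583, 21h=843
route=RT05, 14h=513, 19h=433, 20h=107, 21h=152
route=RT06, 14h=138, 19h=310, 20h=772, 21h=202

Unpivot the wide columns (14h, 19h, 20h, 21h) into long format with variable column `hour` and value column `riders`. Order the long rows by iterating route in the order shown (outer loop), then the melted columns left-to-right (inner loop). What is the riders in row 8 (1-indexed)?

393

20 rows total (5 × 4). Row 8: index ⌊(8-1)/4⌋ = 1 into route → RT03; (8-1) mod 4 = 3 into the melted columns → 21h.
So row 8 is (RT03, 21h, 393); riders = 393.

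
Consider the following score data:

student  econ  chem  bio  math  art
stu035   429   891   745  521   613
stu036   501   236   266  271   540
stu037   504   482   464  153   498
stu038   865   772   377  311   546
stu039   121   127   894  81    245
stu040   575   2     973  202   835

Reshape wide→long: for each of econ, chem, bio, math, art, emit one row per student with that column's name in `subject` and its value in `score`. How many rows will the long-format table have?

6 student values × 5 melted columns = 30 rows.

30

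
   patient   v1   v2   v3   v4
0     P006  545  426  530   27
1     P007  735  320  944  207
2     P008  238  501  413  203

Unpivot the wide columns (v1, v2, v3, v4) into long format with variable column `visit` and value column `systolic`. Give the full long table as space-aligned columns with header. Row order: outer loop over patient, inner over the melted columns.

patient  visit  systolic
P006     v1     545     
P006     v2     426     
P006     v3     530     
P006     v4     27      
P007     v1     735     
P007     v2     320     
P007     v3     944     
P007     v4     207     
P008     v1     238     
P008     v2     501     
P008     v3     413     
P008     v4     203     

Each (patient, column) pair becomes one row: 3 × 4 = 12 rows.
For example, (P006, v1) → systolic=545.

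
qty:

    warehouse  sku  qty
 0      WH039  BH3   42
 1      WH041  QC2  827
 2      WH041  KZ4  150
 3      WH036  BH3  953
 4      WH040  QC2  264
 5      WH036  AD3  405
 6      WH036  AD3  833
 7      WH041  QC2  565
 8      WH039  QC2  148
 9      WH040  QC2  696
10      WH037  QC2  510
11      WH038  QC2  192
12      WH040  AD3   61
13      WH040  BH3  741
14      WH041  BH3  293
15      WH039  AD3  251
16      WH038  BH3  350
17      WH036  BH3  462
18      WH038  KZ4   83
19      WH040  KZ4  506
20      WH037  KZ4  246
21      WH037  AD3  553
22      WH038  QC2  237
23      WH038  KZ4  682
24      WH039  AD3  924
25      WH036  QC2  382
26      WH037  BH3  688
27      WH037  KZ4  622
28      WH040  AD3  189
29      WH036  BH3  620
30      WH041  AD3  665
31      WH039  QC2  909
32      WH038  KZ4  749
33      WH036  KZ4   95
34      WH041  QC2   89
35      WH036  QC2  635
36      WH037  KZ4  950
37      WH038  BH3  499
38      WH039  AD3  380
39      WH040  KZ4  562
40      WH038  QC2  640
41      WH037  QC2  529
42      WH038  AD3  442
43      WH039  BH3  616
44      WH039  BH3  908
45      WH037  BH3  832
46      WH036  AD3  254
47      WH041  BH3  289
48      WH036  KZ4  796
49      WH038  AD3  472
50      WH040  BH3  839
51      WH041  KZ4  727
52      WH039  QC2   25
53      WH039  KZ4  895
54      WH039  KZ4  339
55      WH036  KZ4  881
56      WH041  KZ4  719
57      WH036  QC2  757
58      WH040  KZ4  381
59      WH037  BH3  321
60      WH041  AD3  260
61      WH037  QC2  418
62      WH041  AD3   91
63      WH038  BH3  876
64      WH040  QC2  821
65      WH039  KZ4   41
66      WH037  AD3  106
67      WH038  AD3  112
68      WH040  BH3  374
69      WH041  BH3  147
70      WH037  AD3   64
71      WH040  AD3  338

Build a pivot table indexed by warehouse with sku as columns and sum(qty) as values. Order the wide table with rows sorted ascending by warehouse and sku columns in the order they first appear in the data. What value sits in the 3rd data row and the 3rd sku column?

1514

With rows sorted ascending by warehouse, row 3 is warehouse=WH038. sku columns in first-appearance order: BH3, QC2, KZ4, AD3; column 3 is KZ4.
Long rows with warehouse=WH038, sku=KZ4: 83 + 682 + 749 = 1514.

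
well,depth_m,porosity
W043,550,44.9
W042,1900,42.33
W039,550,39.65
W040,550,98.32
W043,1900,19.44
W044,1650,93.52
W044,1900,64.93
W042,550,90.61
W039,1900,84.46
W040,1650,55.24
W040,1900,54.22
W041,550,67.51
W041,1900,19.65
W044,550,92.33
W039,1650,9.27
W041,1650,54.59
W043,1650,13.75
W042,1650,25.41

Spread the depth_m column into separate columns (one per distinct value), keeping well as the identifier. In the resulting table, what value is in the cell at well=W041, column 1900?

Wide layout: rows indexed by well, columns are the 3 distinct depth_m values (550, 1900, 1650).
Cell (well=W041, depth_m=1900) draws from the long row where well=W041 and depth_m=1900, which has porosity=19.65.

19.65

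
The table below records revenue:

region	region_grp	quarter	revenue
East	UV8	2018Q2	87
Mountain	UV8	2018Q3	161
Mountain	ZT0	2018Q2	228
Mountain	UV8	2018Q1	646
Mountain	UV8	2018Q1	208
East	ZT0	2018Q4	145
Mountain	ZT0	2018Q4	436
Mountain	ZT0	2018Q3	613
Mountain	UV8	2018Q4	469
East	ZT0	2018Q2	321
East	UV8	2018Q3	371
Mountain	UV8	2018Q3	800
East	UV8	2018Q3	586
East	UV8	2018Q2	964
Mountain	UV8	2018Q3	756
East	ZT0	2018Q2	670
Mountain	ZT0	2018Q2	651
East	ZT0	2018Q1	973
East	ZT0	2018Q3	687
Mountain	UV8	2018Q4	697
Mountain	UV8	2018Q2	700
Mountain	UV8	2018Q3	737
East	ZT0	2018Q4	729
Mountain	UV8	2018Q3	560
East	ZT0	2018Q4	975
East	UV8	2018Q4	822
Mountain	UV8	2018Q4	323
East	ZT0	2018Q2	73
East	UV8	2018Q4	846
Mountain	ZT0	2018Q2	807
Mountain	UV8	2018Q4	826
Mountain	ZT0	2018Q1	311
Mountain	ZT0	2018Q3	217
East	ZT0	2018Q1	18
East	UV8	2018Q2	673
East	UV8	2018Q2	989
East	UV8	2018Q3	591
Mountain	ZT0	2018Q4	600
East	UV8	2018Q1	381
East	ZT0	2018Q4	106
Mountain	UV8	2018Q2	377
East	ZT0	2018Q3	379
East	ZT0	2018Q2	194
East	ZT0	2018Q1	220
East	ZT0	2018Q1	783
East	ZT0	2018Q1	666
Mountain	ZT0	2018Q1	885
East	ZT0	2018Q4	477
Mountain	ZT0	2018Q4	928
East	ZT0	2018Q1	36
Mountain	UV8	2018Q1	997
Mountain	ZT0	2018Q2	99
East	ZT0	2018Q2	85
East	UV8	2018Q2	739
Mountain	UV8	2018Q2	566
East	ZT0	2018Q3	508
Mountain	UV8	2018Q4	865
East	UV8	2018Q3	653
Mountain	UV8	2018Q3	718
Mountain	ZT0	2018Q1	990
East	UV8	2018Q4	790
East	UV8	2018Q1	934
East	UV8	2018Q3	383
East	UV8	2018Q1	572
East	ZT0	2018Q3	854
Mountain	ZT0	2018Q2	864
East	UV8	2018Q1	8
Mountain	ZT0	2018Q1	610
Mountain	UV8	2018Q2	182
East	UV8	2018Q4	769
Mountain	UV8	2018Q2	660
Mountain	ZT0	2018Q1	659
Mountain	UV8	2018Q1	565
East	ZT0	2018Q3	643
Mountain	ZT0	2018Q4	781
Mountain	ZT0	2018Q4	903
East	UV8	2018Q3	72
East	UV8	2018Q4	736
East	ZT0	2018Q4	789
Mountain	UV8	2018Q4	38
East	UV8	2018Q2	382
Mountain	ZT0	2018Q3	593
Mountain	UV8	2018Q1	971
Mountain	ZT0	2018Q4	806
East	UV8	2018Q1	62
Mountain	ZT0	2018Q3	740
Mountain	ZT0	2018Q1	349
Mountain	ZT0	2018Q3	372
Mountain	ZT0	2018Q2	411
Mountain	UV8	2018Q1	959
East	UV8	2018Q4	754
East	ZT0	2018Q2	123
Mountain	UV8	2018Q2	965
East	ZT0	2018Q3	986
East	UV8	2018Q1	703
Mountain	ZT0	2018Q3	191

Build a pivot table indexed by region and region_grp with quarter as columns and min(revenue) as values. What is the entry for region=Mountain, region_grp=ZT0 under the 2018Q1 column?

Rows with region=Mountain, region_grp=ZT0 and quarter=2018Q1: revenue values are 311, 885, 990, 610, 659, 349.
min(311, 885, 990, 610, 659, 349) = 311.

311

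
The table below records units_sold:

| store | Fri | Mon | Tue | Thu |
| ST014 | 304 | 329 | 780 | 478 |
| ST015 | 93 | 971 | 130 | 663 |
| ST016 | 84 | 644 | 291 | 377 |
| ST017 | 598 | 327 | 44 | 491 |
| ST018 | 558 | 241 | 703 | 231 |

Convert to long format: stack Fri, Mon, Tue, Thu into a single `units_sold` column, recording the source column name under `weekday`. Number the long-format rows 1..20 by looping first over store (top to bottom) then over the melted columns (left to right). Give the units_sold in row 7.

130

20 rows total (5 × 4). Row 7: index ⌊(7-1)/4⌋ = 1 into store → ST015; (7-1) mod 4 = 2 into the melted columns → Tue.
So row 7 is (ST015, Tue, 130); units_sold = 130.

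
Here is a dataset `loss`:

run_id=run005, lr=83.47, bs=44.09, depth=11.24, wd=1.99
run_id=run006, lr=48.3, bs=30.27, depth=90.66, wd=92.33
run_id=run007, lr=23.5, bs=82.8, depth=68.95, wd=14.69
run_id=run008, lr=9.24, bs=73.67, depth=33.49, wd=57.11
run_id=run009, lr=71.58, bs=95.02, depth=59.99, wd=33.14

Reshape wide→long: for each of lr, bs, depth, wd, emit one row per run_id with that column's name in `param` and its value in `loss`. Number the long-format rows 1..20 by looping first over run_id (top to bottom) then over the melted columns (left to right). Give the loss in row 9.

23.5

20 rows total (5 × 4). Row 9: index ⌊(9-1)/4⌋ = 2 into run_id → run007; (9-1) mod 4 = 0 into the melted columns → lr.
So row 9 is (run007, lr, 23.5); loss = 23.5.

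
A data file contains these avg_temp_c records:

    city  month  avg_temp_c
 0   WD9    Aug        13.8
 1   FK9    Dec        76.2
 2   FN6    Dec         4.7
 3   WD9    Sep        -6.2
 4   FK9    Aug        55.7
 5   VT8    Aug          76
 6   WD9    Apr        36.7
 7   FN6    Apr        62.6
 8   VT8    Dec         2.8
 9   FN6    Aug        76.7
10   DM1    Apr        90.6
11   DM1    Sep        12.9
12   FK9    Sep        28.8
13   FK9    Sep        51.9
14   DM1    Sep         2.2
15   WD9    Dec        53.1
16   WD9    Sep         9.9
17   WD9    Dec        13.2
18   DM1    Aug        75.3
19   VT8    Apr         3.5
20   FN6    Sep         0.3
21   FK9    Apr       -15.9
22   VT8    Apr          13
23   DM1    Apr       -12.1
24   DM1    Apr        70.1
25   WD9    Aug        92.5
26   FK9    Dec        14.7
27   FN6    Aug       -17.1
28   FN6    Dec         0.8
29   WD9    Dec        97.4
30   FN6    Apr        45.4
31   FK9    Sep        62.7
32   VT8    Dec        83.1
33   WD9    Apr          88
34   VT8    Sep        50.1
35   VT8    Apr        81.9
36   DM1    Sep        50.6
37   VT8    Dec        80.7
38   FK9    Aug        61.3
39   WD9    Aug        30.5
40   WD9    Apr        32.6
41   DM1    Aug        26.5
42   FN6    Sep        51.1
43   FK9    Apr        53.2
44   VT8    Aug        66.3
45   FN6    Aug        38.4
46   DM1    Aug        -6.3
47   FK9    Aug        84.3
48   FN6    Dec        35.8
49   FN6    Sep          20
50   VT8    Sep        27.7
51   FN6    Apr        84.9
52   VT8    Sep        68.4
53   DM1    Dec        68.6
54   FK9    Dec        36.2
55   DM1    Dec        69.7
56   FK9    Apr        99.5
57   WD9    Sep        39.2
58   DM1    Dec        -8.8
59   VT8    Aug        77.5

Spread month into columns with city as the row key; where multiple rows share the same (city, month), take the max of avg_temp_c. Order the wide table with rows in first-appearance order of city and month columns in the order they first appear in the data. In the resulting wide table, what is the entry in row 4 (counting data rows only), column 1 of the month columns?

77.5

With rows in first-appearance order of city, row 4 is city=VT8. month columns in first-appearance order: Aug, Dec, Sep, Apr; column 1 is Aug.
Long rows with city=VT8, month=Aug: max(76, 66.3, 77.5) = 77.5.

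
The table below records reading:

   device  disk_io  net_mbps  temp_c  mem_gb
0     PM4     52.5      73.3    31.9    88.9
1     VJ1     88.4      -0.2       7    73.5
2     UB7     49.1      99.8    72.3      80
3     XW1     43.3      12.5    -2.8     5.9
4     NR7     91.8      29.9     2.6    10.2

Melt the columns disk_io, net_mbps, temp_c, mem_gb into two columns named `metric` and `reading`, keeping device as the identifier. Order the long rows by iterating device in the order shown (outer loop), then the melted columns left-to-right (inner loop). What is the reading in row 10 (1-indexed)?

99.8

20 rows total (5 × 4). Row 10: index ⌊(10-1)/4⌋ = 2 into device → UB7; (10-1) mod 4 = 1 into the melted columns → net_mbps.
So row 10 is (UB7, net_mbps, 99.8); reading = 99.8.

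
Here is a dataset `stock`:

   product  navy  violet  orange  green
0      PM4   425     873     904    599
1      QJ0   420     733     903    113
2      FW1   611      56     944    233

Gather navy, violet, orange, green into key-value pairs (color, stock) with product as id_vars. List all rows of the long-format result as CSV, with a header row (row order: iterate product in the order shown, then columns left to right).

product,color,stock
PM4,navy,425
PM4,violet,873
PM4,orange,904
PM4,green,599
QJ0,navy,420
QJ0,violet,733
QJ0,orange,903
QJ0,green,113
FW1,navy,611
FW1,violet,56
FW1,orange,944
FW1,green,233

Each (product, column) pair becomes one row: 3 × 4 = 12 rows.
For example, (PM4, navy) → stock=425.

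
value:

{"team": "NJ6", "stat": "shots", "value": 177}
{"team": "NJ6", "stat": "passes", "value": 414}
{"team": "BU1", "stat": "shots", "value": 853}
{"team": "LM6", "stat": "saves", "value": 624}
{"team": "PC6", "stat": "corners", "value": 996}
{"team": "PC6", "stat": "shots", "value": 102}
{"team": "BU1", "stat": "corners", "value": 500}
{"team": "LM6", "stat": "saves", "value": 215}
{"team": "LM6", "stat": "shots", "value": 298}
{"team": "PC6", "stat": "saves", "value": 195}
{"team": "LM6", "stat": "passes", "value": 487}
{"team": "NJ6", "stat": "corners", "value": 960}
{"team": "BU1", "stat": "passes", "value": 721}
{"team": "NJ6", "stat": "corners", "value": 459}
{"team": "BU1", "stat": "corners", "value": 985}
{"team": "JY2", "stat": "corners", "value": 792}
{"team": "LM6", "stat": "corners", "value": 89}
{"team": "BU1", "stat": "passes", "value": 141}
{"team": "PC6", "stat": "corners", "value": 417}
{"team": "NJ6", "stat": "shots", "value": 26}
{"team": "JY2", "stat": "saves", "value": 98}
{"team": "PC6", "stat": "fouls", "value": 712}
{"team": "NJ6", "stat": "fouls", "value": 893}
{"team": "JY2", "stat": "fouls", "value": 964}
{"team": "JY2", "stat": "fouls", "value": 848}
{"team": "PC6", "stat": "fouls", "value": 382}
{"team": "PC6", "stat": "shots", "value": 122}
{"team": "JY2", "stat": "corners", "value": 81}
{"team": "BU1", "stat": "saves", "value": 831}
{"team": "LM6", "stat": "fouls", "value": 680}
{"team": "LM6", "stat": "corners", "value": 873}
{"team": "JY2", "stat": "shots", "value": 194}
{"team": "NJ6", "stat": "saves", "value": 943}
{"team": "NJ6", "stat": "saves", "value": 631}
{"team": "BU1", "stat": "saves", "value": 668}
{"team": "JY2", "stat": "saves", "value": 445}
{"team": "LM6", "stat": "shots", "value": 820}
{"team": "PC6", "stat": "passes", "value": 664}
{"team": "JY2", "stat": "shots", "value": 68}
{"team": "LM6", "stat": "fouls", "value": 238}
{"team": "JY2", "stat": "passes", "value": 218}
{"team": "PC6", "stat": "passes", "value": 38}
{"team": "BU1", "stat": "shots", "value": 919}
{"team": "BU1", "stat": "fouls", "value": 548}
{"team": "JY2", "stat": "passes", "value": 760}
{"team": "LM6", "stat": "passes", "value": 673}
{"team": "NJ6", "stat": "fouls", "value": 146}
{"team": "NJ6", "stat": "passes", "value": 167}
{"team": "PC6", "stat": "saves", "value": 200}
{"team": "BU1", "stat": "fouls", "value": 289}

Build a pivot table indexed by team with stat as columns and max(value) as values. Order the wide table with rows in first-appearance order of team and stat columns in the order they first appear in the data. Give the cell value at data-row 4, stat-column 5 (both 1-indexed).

With rows in first-appearance order of team, row 4 is team=PC6. stat columns in first-appearance order: shots, passes, saves, corners, fouls; column 5 is fouls.
Long rows with team=PC6, stat=fouls: max(712, 382) = 712.

712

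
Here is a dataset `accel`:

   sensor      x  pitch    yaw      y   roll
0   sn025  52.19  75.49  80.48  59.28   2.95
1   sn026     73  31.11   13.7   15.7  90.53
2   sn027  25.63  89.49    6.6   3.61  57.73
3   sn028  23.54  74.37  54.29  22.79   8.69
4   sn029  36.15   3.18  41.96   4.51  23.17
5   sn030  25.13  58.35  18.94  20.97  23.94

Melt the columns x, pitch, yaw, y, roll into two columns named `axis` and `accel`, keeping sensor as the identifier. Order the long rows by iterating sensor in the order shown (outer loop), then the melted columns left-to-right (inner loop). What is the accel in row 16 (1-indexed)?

30 rows total (6 × 5). Row 16: index ⌊(16-1)/5⌋ = 3 into sensor → sn028; (16-1) mod 5 = 0 into the melted columns → x.
So row 16 is (sn028, x, 23.54); accel = 23.54.

23.54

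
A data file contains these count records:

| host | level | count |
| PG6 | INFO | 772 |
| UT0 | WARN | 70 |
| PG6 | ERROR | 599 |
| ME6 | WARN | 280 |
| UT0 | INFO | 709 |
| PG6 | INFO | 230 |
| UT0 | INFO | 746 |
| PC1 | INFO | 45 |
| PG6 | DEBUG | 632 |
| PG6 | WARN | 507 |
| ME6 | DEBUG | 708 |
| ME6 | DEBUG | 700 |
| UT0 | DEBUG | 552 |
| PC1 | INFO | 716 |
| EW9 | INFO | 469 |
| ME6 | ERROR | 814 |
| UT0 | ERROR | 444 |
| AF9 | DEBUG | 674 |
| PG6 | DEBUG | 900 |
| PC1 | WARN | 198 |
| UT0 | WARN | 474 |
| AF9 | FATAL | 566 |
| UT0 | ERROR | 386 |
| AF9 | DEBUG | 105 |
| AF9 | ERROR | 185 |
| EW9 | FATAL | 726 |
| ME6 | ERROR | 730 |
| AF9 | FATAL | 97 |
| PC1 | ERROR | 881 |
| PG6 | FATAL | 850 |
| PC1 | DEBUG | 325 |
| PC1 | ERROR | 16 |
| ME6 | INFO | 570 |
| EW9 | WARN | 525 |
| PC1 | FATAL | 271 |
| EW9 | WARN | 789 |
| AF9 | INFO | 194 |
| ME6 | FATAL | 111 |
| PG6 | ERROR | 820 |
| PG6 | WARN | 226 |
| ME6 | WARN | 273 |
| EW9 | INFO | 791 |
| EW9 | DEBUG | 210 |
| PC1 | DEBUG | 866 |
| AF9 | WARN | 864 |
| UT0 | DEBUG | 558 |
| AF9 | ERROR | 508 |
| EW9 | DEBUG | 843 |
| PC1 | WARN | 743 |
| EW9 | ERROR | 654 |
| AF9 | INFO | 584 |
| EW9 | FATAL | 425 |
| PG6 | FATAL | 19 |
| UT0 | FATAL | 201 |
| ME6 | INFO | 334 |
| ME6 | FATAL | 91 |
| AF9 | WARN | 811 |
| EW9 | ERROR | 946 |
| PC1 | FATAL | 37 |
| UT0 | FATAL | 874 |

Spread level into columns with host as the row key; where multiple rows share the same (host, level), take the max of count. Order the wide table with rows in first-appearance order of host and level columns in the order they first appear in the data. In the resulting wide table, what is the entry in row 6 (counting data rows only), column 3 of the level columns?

508

With rows in first-appearance order of host, row 6 is host=AF9. level columns in first-appearance order: INFO, WARN, ERROR, DEBUG, FATAL; column 3 is ERROR.
Long rows with host=AF9, level=ERROR: max(185, 508) = 508.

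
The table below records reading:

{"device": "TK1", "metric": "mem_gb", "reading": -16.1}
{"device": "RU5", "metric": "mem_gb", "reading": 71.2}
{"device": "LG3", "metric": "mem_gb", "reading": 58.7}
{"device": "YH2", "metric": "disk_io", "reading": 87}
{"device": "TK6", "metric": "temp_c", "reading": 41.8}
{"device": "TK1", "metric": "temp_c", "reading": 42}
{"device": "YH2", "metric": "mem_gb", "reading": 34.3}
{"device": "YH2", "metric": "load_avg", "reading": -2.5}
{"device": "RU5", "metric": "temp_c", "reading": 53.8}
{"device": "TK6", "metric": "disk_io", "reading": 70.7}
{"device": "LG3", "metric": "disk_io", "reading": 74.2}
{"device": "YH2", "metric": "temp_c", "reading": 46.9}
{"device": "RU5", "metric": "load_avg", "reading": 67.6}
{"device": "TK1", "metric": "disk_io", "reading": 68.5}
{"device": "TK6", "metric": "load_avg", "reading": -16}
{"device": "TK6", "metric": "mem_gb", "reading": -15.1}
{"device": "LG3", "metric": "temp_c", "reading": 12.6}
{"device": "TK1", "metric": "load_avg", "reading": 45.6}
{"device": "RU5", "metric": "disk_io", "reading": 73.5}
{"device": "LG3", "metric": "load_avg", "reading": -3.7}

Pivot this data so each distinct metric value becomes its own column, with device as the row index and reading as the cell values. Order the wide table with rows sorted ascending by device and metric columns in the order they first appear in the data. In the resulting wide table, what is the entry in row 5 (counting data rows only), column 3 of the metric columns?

With rows sorted ascending by device, row 5 is device=YH2. metric columns in first-appearance order: mem_gb, disk_io, temp_c, load_avg; column 3 is temp_c.
Long rows with device=YH2, metric=temp_c: reading = 46.9.

46.9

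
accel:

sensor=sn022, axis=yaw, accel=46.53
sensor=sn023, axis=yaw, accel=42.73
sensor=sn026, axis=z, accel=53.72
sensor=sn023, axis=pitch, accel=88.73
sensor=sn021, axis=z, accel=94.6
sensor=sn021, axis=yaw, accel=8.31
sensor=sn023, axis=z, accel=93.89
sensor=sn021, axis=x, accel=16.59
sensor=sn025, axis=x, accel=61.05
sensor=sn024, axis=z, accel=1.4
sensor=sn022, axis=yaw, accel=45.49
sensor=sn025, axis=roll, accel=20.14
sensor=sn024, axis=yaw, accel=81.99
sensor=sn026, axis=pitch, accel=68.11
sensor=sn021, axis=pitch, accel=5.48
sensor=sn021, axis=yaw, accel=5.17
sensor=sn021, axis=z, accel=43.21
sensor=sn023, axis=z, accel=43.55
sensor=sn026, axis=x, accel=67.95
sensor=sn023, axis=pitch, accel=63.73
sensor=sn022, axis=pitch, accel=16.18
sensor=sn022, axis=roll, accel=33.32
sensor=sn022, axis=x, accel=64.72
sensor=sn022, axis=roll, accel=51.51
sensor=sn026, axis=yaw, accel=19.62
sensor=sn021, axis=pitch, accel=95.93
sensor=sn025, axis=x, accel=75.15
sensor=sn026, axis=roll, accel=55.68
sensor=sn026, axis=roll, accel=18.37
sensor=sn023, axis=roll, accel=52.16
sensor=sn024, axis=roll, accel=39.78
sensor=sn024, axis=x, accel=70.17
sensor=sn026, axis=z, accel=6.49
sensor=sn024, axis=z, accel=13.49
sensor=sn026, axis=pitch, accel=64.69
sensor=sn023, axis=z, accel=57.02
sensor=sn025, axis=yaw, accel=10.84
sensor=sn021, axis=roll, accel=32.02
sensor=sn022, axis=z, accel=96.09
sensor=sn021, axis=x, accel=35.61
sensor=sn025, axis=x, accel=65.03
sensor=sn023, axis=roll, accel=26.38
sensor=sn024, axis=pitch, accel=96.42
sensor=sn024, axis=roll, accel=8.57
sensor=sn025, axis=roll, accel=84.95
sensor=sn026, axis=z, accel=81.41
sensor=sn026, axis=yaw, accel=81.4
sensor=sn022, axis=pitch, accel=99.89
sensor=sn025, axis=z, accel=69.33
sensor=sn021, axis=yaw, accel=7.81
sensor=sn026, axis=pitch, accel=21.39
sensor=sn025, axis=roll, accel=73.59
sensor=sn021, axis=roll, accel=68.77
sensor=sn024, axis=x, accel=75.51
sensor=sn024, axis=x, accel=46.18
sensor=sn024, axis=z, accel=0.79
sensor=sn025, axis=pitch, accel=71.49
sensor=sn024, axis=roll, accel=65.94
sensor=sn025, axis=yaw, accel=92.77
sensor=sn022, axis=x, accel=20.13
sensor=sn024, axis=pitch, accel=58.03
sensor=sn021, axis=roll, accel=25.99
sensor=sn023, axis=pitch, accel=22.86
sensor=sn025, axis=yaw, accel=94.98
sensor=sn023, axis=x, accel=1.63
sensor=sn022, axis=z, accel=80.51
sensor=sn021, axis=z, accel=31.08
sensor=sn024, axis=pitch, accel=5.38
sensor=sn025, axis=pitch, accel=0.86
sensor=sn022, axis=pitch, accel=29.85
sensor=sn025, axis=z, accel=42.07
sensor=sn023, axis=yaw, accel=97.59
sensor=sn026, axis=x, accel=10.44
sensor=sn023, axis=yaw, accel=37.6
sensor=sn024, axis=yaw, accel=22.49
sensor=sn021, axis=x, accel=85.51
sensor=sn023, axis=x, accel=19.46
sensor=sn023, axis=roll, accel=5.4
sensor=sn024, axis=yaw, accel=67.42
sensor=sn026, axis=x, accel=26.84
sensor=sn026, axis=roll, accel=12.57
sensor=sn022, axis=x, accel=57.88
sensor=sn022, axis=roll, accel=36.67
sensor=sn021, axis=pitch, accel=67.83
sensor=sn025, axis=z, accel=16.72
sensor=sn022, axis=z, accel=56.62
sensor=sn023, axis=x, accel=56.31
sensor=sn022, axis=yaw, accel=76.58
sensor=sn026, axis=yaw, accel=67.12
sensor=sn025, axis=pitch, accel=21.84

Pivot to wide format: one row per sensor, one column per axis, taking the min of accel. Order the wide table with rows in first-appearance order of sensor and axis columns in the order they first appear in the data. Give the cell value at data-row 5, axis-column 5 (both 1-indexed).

With rows in first-appearance order of sensor, row 5 is sensor=sn025. axis columns in first-appearance order: yaw, z, pitch, x, roll; column 5 is roll.
Long rows with sensor=sn025, axis=roll: min(20.14, 84.95, 73.59) = 20.14.

20.14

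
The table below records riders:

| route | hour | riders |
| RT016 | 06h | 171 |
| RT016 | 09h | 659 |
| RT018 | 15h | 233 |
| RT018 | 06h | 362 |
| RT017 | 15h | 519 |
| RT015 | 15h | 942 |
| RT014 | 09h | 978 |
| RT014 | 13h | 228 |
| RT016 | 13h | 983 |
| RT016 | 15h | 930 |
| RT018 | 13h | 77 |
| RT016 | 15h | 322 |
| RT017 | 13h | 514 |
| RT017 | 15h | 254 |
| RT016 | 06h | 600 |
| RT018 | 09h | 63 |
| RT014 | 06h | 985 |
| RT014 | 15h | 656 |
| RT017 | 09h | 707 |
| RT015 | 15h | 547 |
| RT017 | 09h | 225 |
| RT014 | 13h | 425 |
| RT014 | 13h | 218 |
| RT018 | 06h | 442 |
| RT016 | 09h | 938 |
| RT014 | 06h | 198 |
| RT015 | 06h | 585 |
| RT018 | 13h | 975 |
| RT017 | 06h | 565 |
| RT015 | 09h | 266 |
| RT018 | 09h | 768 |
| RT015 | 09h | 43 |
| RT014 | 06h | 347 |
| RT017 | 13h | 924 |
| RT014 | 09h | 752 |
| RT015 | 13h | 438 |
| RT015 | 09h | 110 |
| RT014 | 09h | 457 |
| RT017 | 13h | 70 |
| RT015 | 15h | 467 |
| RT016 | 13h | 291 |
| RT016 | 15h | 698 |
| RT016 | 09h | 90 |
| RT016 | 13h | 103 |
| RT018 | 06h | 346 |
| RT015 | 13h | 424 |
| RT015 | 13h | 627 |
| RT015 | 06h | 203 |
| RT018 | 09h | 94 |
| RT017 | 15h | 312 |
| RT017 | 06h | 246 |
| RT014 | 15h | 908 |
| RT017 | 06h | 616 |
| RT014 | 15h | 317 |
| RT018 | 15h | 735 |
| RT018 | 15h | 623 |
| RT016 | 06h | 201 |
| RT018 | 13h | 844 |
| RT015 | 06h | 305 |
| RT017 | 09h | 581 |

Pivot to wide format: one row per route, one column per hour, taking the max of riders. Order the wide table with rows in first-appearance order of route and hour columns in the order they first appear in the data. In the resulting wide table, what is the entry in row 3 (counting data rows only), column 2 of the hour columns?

707

With rows in first-appearance order of route, row 3 is route=RT017. hour columns in first-appearance order: 06h, 09h, 15h, 13h; column 2 is 09h.
Long rows with route=RT017, hour=09h: max(707, 225, 581) = 707.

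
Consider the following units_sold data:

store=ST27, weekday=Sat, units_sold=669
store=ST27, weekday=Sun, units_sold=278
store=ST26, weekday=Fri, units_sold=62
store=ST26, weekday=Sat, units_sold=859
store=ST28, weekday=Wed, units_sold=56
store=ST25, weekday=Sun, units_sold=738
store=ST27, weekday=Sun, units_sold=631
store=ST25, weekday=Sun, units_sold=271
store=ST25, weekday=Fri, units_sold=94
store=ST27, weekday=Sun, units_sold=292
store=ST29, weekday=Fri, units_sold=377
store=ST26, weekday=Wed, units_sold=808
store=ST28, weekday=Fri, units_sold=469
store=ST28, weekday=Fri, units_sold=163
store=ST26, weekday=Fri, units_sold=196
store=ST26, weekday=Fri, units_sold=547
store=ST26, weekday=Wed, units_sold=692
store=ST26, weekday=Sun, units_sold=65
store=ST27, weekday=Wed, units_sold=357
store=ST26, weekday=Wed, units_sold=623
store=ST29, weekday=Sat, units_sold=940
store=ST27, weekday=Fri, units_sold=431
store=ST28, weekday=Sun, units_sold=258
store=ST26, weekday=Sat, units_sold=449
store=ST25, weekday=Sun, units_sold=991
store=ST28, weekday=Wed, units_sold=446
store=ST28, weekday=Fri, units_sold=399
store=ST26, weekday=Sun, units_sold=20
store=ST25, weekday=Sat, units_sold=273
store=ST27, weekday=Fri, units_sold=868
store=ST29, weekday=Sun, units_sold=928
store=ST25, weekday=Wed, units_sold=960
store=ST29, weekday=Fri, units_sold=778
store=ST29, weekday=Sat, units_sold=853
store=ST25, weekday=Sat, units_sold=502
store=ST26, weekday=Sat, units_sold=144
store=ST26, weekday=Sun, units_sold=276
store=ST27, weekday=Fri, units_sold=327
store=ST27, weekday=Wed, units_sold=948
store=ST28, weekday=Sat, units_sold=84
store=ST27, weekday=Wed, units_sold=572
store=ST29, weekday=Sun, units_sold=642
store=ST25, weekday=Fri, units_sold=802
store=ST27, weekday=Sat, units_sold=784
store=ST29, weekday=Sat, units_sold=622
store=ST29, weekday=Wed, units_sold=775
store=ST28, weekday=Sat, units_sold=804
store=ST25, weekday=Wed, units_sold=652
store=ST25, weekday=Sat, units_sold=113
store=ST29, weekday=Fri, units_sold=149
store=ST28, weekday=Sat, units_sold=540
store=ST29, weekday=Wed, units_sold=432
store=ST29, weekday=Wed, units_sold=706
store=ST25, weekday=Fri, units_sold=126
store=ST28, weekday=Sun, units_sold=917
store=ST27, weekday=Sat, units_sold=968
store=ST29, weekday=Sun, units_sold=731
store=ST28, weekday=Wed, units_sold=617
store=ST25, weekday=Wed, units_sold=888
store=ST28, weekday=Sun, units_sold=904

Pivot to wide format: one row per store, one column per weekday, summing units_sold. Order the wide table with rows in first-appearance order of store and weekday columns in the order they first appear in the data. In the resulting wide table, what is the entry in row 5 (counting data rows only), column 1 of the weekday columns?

2415

With rows in first-appearance order of store, row 5 is store=ST29. weekday columns in first-appearance order: Sat, Sun, Fri, Wed; column 1 is Sat.
Long rows with store=ST29, weekday=Sat: 940 + 853 + 622 = 2415.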